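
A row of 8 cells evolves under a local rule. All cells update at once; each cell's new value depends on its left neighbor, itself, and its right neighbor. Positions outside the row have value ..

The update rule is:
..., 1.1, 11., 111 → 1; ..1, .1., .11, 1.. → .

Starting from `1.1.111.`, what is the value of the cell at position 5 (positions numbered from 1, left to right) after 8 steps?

step 1: .1.1.11.
step 2: ..1.1.1.
step 3: 1..1.1..
step 4: ....1..1
step 5: 111.....
step 6: .11.1111
step 7: ..11.111
step 8: 1..11.11
position 5 holds 1

1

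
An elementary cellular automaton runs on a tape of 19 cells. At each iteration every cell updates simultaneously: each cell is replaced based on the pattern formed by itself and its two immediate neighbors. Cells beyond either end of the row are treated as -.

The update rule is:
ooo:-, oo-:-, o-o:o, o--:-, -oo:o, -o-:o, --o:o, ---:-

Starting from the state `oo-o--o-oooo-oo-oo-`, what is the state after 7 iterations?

o-----oo-oo--------

iteration 1: o-oo-oooo---oo-oo--
iteration 2: ooo-oo-----oo-oo---
iteration 3: o--oo-----oo-oo----
iteration 4: o-oo-----oo-oo-----
iteration 5: ooo-----oo-oo------
iteration 6: o------oo-oo-------
iteration 7: o-----oo-oo--------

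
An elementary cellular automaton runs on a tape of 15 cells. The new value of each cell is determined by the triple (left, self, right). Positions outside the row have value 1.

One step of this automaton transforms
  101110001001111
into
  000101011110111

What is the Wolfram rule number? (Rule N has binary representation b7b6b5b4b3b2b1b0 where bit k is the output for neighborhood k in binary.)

position 3: 111 → 1  (bit 7 = 1)
position 0: 110 → 0  (bit 6 = 0)
position 1: 101 → 0  (bit 5 = 0)
position 5: 100 → 1  (bit 4 = 1)
position 2: 011 → 0  (bit 3 = 0)
position 8: 010 → 1  (bit 2 = 1)
position 7: 001 → 1  (bit 1 = 1)
position 6: 000 → 0  (bit 0 = 0)
bits b7..b0 = 10010110 = 150

150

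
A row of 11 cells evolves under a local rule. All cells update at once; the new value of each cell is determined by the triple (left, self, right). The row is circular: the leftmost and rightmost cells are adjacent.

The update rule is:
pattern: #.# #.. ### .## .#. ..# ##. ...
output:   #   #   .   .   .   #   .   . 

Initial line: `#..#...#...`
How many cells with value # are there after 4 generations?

5

generation 1: .##.#.#.#.#
generation 2: #..#.#.#.#.
generation 3: .##.#.#.#.#  (repeats generation 1; period 2)
generation 4: #..#.#.#.#.
count of #: 5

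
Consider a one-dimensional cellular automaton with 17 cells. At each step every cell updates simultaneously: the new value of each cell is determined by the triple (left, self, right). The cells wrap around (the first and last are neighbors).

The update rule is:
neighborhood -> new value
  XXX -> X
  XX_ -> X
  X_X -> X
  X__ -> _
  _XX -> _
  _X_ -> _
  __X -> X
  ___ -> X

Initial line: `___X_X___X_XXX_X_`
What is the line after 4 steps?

step 1: XXX_X__XX_X_XXX__
step 2: _XXX__X_XX_X_XX_X
step 3: X_XX_X_X_XX_X_XX_
step 4: _X_XX_X_X_XX_X_XX

_X_XX_X_X_XX_X_XX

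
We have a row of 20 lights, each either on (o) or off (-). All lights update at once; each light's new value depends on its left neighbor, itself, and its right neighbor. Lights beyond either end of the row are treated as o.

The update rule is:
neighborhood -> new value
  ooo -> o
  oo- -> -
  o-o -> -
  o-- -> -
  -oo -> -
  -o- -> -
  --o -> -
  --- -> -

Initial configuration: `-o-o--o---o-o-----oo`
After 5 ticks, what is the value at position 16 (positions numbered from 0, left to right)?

tick 1: -------------------o
tick 2: --------------------
tick 3: --------------------  (fixed point — unchanged through tick 5)
position 16 holds -

-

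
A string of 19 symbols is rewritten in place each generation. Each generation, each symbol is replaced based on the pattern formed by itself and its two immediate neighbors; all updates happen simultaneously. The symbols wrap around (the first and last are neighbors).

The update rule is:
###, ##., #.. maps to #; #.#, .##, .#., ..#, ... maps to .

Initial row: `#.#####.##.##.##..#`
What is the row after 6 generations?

.##..#..####..#..#.

#..####..#..#..##..
.#..####..#..#..##.
..#..####..#..#..##
#..#..####..#..#..#
##..#..####..#..#..
.##..#..####..#..#.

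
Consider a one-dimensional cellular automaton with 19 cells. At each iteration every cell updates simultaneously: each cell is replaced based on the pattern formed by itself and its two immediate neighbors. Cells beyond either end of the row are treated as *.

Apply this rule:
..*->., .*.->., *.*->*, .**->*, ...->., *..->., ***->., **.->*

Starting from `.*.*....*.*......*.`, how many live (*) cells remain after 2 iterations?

3

*.*......*........*
**................*
count of *: 3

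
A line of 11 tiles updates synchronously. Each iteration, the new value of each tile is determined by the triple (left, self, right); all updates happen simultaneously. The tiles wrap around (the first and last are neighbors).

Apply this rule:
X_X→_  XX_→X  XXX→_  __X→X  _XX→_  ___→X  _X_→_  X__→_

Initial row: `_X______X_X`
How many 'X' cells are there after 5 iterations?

iteration 1: ___XXXXX___
iteration 2: XXX____X_XX
iteration 3: __X_XXX____
iteration 4: XX____X_XXX
iteration 5: _X_XXX_____
count of X: 4

4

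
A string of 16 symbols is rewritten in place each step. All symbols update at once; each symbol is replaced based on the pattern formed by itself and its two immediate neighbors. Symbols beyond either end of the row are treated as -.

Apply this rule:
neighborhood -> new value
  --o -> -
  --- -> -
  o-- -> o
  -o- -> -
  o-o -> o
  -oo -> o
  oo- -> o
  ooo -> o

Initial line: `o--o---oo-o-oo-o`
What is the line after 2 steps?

--o--o-ooooooooo

step 1: -o--o--ooo-oooo-
step 2: --o--o-ooooooooo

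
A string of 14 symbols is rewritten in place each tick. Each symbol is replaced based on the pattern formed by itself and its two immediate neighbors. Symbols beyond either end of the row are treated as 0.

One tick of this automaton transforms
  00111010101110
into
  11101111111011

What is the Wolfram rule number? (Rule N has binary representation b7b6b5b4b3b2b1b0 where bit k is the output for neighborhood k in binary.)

127

position 3: 111 → 0  (bit 7 = 0)
position 4: 110 → 1  (bit 6 = 1)
position 5: 101 → 1  (bit 5 = 1)
position 13: 100 → 1  (bit 4 = 1)
position 2: 011 → 1  (bit 3 = 1)
position 6: 010 → 1  (bit 2 = 1)
position 1: 001 → 1  (bit 1 = 1)
position 0: 000 → 1  (bit 0 = 1)
bits b7..b0 = 01111111 = 127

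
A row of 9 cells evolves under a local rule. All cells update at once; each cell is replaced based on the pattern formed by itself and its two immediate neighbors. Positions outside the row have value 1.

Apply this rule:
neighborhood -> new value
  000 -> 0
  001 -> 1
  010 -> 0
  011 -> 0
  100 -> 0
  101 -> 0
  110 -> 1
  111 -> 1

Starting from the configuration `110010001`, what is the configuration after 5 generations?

110100010
110000100
110001001
110010010
110100100

110100100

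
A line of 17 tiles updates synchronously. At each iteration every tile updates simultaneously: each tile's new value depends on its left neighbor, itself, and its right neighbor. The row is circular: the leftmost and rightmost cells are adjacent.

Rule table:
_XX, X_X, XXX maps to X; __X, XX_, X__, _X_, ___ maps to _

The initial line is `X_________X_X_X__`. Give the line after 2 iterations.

____________X____

___________X_X___
____________X____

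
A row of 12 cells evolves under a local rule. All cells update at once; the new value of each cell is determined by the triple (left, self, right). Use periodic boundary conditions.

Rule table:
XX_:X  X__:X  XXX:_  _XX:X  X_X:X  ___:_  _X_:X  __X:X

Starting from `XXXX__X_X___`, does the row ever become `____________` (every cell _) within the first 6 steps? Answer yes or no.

step 1: X__XXXXXXX_X
step 2: XXXX_____XXX
step 3: ___XX___XX__
step 4: __XXXX_XXXX_
step 5: _XX__XXX__XX
step 6: XXXXXX_XXXXX
step 6 is XXXXXX_XXXXX, still not uniform _

no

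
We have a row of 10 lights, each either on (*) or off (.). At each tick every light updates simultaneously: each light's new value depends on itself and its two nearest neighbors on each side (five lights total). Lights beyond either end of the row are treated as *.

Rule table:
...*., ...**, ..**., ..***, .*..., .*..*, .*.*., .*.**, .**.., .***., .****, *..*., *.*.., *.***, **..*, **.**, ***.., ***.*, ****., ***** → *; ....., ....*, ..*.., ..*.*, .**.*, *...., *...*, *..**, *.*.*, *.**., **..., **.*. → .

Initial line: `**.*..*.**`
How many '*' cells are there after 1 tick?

8

**.***.***
count of *: 8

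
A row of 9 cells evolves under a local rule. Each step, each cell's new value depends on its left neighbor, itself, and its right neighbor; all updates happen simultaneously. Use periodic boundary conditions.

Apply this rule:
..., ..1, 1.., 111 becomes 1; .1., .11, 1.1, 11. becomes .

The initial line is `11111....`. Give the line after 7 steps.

.....1111

step 1: .111.1111
step 2: ..1...11.
step 3: 11.111..1
step 4: 1...1.11.
step 5: .111.....
step 6: 1.1.11111
step 7: .....1111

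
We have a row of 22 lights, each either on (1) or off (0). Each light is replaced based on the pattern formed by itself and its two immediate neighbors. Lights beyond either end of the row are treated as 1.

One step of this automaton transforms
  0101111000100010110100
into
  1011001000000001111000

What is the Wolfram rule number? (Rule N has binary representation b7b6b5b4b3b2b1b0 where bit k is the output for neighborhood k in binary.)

position 4: 111 → 0  (bit 7 = 0)
position 6: 110 → 1  (bit 6 = 1)
position 0: 101 → 1  (bit 5 = 1)
position 7: 100 → 0  (bit 4 = 0)
position 3: 011 → 1  (bit 3 = 1)
position 1: 010 → 0  (bit 2 = 0)
position 9: 001 → 0  (bit 1 = 0)
position 8: 000 → 0  (bit 0 = 0)
bits b7..b0 = 01101000 = 104

104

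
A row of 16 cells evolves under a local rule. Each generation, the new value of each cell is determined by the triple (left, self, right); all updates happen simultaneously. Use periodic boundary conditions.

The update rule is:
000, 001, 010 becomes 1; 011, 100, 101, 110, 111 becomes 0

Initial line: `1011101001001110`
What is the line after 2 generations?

1011111000010111

1000001011010000
1011111000010111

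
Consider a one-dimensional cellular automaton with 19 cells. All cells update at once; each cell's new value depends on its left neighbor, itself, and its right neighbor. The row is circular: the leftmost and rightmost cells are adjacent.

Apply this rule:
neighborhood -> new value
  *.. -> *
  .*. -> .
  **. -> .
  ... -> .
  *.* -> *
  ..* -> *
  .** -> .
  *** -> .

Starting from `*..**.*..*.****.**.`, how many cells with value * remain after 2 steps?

9

.**..*.**.*....*..*
*..**.*..*.*..*.**.
count of *: 9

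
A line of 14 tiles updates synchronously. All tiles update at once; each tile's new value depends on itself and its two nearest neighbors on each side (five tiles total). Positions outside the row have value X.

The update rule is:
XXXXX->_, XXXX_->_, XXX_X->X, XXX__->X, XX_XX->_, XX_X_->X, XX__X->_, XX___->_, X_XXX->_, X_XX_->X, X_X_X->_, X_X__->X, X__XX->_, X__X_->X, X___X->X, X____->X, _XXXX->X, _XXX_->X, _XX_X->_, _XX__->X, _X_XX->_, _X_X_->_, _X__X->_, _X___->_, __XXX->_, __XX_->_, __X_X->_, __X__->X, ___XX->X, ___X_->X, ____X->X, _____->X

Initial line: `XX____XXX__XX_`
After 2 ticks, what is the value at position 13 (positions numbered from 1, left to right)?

_X_XXX_XX_____
X___XX_XX_XXXX
position 13 holds X

X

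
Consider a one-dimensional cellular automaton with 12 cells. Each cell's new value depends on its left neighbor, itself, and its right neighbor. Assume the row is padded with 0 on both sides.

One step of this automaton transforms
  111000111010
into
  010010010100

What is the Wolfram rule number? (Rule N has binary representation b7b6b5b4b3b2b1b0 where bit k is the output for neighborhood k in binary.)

161

position 1: 111 → 1  (bit 7 = 1)
position 2: 110 → 0  (bit 6 = 0)
position 9: 101 → 1  (bit 5 = 1)
position 3: 100 → 0  (bit 4 = 0)
position 0: 011 → 0  (bit 3 = 0)
position 10: 010 → 0  (bit 2 = 0)
position 5: 001 → 0  (bit 1 = 0)
position 4: 000 → 1  (bit 0 = 1)
bits b7..b0 = 10100001 = 161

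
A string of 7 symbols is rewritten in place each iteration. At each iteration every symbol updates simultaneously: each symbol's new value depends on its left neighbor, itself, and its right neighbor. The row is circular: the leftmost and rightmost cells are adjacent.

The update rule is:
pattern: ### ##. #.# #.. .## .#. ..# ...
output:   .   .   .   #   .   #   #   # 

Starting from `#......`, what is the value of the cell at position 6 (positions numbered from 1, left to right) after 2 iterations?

.

#######
.......
position 6 holds .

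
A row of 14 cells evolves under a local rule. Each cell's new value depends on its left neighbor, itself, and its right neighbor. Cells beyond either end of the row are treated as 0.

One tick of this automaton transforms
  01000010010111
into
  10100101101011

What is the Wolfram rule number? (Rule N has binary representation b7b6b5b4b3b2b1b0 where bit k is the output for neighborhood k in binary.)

position 12: 111 → 1  (bit 7 = 1)
position 13: 110 → 1  (bit 6 = 1)
position 10: 101 → 1  (bit 5 = 1)
position 2: 100 → 1  (bit 4 = 1)
position 11: 011 → 0  (bit 3 = 0)
position 1: 010 → 0  (bit 2 = 0)
position 0: 001 → 1  (bit 1 = 1)
position 3: 000 → 0  (bit 0 = 0)
bits b7..b0 = 11110010 = 242

242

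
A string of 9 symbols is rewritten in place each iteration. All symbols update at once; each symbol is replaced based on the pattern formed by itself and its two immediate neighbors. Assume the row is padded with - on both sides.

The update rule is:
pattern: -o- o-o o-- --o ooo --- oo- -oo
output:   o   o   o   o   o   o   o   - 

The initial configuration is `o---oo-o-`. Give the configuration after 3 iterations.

iteration 1: oooo-oooo
iteration 2: -oooo-ooo
iteration 3: o-oooo-oo

o-oooo-oo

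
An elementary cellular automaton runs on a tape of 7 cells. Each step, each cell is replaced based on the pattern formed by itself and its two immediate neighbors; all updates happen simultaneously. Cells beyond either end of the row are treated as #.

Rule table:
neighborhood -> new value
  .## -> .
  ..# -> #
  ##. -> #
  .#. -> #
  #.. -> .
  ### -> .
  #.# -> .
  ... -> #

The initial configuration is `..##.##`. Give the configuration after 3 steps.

step 1: .#.#...
step 2: .#.#.##
step 3: .#.#...

.#.#...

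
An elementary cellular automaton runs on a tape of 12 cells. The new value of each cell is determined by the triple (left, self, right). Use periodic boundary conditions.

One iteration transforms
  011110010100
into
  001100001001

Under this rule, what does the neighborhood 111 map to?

At position 2 the neighborhood is 111; the next row has 1 there.

1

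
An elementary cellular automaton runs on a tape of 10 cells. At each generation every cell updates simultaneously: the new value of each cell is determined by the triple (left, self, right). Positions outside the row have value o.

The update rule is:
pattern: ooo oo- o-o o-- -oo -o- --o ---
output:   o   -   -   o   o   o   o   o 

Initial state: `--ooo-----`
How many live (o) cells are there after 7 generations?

9

generation 1: oooo-ooooo
generation 2: ooo--ooooo
generation 3: oo-ooooooo
generation 4: o--ooooooo
generation 5: -ooooooooo
generation 6: -ooooooooo  (fixed point — unchanged through generation 7)
count of o: 9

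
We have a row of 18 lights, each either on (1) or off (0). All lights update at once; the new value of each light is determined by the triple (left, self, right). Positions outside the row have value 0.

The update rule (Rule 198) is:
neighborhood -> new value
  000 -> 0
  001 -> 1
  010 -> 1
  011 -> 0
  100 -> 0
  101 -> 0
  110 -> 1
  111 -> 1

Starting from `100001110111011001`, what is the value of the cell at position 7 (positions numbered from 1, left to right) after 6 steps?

0

100010110011001011
100110010101011001
101010110101001011
101010010101011001
101010110101001011  (repeats step 3; period 2)
step 6: 101010010101011001
position 7 holds 0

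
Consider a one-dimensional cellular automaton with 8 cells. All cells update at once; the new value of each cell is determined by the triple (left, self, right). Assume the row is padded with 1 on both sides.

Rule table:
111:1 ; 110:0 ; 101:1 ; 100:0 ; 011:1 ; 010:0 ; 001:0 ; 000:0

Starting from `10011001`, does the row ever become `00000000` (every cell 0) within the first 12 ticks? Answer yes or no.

no

tick 1: 00010001
tick 2: 00000001
tick 3: 00000001  (fixed point — unchanged through tick 12)
tick 12 is 00000001, still not uniform 0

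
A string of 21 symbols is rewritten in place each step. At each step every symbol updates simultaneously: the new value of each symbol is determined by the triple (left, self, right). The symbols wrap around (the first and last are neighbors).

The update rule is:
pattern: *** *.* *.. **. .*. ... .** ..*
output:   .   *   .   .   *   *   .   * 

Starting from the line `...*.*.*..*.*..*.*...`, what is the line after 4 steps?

step 1: ********.****.****.**
step 2: ........*....*....*..
step 3: *********.****.****.*
step 4: .........*....*....*.

.........*....*....*.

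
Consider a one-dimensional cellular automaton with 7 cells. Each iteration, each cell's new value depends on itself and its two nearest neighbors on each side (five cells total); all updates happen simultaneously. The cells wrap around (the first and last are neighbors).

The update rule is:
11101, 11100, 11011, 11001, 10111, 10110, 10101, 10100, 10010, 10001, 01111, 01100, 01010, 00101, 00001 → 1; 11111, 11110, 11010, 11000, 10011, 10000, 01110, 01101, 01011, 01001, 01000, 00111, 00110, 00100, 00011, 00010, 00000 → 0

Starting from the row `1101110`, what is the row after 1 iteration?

1011011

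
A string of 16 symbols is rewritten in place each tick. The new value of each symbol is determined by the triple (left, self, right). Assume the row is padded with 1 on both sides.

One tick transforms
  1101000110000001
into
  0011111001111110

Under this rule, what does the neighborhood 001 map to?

At position 6 the neighborhood is 001; the next row has 1 there.

1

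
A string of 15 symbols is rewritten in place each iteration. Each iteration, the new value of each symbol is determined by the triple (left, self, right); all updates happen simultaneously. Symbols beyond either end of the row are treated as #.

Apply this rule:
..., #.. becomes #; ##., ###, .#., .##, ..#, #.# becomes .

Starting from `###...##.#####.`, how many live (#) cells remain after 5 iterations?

...##..........
##...#########.
..##...........
#...##########.
.##............
count of #: 2

2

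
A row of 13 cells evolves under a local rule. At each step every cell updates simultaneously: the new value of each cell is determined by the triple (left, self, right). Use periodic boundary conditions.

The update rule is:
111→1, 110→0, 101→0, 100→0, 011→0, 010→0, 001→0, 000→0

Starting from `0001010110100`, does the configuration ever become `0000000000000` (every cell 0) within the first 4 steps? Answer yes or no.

yes

0000000000000
all cells are 0 at step 1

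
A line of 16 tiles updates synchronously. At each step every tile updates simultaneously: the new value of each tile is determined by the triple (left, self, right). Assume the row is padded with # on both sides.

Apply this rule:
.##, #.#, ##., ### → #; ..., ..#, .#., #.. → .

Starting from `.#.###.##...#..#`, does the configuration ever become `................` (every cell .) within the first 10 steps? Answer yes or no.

no

#.#######......#
#########......#
#########......#  (fixed point — unchanged through step 10)
step 10 is #########......#, still not uniform .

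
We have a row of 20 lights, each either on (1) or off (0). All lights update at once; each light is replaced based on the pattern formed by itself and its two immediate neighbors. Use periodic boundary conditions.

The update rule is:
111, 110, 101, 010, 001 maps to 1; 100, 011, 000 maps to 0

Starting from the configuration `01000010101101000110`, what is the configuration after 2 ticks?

01001011111011011111

11000111110111001010
01001011111011011111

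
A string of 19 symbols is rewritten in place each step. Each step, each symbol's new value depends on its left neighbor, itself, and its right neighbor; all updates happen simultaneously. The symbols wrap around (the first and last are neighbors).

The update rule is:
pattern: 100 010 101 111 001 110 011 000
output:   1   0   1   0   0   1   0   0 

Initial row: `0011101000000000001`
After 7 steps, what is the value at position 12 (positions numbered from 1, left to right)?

1000110100000000000
0100011010000000000
0010001101000000000
0001000110100000000
0000100011010000000
0000010001101000000
0000001000110100000
position 12 holds 1

1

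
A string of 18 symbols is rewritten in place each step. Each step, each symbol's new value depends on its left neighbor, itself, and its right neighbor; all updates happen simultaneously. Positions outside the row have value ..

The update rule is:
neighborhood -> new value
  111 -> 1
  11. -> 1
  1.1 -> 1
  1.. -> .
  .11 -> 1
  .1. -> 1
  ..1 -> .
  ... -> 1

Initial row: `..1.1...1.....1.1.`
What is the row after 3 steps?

step 1: 1.111.1.1.111.111.
step 2: 11111111111111111.
step 3: 11111111111111111.

11111111111111111.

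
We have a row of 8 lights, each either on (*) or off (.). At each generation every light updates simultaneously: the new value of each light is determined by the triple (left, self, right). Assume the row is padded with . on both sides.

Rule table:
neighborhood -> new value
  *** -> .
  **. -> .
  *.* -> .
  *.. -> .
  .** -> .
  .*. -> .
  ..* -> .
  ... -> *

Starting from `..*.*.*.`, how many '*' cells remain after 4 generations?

*.......
..******
*.......  (repeats generation 1; period 2)
generation 4: ..******
count of *: 6

6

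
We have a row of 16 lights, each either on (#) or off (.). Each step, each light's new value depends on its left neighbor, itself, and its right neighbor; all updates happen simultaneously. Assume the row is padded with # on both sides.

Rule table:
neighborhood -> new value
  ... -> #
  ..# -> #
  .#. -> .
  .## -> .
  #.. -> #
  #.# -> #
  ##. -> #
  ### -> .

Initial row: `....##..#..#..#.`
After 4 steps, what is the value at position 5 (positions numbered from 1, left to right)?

.

####.###.##.##.#
...##..##.##.##.
###.###.##.##.##
..##..##.##.##..
position 5 holds .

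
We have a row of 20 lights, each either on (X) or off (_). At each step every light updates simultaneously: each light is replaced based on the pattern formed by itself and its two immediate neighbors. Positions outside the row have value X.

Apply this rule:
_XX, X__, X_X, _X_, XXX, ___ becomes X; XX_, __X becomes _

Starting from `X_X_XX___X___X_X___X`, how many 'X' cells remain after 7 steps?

17

_XXXX_XX_XXX_XXXXX_X
XXXX_XX_XXX_XXXXX_XX
XXX_XX_XXX_XXXXX_XXX
XX_XX_XXX_XXXXX_XXXX
X_XX_XXX_XXXXX_XXXXX
_XX_XXX_XXXXX_XXXXXX
XX_XXX_XXXXX_XXXXXXX
count of X: 17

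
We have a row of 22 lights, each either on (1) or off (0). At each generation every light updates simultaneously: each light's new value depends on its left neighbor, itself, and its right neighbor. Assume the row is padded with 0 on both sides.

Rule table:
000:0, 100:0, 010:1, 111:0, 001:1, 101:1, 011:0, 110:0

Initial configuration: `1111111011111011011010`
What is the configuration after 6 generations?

0000000100000100100110
0000001100001101101000
0000010000010010011000
0000110000110110100000
0001000001001001100000
0011000011011010000000

0011000011011010000000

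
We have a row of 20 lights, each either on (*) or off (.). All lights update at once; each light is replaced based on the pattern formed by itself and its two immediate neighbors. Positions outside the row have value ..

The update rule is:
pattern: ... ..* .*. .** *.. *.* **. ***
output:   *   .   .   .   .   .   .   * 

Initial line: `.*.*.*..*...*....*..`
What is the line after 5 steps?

step 1: ..........*...**...*
step 2: *********...*....*..
step 3: .*******..*...**...*
step 4: ..*****.....*....*..
step 5: *..***..***...**...*

*..***..***...**...*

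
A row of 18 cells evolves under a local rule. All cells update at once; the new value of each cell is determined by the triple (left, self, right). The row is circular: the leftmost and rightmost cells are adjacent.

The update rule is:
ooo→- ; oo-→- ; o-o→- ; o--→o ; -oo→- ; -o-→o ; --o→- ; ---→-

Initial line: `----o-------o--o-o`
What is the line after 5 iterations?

o--oo---oo-------o

o---oo------oo-o-o
-o----o--------o--
-oo---oo-------oo-
---o----o--------o
o--oo---oo-------o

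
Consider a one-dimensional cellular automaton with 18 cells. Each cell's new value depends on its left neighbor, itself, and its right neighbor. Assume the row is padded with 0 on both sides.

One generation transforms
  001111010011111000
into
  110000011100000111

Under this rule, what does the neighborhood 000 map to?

1

At position 0 the neighborhood is 000; the next row has 1 there.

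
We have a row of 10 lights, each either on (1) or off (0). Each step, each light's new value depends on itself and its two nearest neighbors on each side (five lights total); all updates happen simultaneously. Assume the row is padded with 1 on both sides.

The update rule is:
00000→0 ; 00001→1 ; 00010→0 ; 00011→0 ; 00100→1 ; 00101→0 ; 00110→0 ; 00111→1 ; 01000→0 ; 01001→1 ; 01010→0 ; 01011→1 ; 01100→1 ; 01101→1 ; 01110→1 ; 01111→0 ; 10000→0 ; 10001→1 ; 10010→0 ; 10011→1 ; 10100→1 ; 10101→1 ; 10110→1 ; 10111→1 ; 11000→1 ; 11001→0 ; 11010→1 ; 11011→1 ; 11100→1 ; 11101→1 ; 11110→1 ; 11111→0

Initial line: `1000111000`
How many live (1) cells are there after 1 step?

8

step 1: 1110111110
count of 1: 8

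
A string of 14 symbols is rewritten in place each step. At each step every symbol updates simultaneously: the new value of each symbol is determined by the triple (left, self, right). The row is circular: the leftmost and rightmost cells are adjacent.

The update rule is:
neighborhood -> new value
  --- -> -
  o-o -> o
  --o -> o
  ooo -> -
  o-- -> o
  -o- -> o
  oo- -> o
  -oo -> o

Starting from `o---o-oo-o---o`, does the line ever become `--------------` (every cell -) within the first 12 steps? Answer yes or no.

yes

step 1: oo-oooooooo-oo
step 2: -ooo------ooo-
step 3: oo-oo----oo-oo
step 4: -ooooo--ooooo-
step 5: oo---oooo---oo
step 6: -oo-oo--oo-oo-
step 7: oooooooooooooo
step 8: --------------
all cells are - at step 8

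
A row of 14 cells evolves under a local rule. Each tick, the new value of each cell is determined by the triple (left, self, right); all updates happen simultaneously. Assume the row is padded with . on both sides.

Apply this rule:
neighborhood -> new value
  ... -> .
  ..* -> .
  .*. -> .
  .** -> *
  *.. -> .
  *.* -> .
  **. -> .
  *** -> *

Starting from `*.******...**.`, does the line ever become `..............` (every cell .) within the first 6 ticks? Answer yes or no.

yes

..*****....*..
..****........
..***.........
..**..........
..*...........
..............
all cells are . at tick 6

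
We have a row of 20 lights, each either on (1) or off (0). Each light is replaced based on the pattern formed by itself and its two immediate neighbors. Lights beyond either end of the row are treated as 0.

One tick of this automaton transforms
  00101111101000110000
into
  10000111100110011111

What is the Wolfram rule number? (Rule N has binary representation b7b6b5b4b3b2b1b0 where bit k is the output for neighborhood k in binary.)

209

position 5: 111 → 1  (bit 7 = 1)
position 8: 110 → 1  (bit 6 = 1)
position 3: 101 → 0  (bit 5 = 0)
position 11: 100 → 1  (bit 4 = 1)
position 4: 011 → 0  (bit 3 = 0)
position 2: 010 → 0  (bit 2 = 0)
position 1: 001 → 0  (bit 1 = 0)
position 0: 000 → 1  (bit 0 = 1)
bits b7..b0 = 11010001 = 209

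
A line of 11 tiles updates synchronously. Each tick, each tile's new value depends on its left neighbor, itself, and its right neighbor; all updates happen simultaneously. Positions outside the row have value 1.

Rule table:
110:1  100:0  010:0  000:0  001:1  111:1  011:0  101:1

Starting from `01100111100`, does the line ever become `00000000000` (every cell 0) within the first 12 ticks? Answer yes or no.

10101011101
11010101110
11101010111
11110101011
11111010101
11111101010
11111110101
11111111010
11111111101
11111111110
11111111111
11111111111
tick 12 is 11111111111, still not uniform 0

no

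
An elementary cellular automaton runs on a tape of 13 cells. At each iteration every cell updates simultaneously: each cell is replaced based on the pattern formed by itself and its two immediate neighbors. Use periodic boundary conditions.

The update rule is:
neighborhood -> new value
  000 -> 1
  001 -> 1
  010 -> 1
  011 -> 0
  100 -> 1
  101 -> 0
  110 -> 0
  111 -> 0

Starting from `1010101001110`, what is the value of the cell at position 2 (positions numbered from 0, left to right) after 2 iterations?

1010101110000
1010100001111
position 2 holds 1

1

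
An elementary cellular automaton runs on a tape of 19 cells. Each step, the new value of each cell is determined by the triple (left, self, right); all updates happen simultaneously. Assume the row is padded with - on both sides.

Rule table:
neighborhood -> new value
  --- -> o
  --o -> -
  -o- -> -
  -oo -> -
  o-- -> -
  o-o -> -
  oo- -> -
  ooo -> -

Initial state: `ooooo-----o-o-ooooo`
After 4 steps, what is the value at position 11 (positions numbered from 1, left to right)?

o

step 1: ------ooo----------
step 2: ooooo-----ooooooooo
step 3: ------ooo----------  (repeats step 1; period 2)
step 4: ooooo-----ooooooooo
position 11 holds o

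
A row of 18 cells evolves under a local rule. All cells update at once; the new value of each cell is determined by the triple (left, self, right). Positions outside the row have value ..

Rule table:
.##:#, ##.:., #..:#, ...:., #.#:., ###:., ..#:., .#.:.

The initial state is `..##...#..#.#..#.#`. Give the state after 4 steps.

step 1: ..#.#...#....#....
step 2: .....#...#....#...
step 3: ......#...#....#..
step 4: .......#...#....#.

.......#...#....#.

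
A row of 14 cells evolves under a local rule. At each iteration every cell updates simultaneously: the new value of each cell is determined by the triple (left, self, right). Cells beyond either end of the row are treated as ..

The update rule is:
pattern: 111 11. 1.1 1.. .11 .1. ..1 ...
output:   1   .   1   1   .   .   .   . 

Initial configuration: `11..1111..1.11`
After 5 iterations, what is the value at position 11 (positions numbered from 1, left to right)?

iteration 1: ..1..11.1..1..
iteration 2: ...1...1.1..1.
iteration 3: ....1...1.1..1
iteration 4: .....1...1.1..
iteration 5: ......1...1.1.
position 11 holds 1

1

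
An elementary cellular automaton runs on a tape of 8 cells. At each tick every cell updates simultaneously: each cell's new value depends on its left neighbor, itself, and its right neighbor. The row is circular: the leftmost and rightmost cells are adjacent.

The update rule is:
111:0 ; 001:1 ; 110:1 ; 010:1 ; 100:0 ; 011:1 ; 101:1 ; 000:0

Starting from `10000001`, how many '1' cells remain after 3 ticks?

tick 1: 10000011
tick 2: 10000110
tick 3: 10001111
count of 1: 5

5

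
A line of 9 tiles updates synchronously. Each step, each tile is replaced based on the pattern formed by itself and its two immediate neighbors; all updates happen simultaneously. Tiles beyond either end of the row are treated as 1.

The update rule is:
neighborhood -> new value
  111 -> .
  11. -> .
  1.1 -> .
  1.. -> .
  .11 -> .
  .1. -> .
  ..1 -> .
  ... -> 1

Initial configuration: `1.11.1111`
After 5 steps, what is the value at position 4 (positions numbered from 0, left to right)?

.........
.1111111.
.........  (repeats step 1; period 2)
step 5: .........
position 4 holds .

.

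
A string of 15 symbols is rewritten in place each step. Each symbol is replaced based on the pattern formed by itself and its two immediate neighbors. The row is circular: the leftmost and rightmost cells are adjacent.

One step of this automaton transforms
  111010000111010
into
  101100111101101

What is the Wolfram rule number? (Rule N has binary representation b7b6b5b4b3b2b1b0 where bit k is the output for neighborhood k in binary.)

107

position 1: 111 → 0  (bit 7 = 0)
position 2: 110 → 1  (bit 6 = 1)
position 3: 101 → 1  (bit 5 = 1)
position 5: 100 → 0  (bit 4 = 0)
position 0: 011 → 1  (bit 3 = 1)
position 4: 010 → 0  (bit 2 = 0)
position 8: 001 → 1  (bit 1 = 1)
position 6: 000 → 1  (bit 0 = 1)
bits b7..b0 = 01101011 = 107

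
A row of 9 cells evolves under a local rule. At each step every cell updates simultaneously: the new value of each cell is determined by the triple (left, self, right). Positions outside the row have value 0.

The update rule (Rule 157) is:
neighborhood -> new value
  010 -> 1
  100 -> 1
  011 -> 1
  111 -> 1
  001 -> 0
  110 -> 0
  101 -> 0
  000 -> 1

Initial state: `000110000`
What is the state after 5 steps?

110101101

110101111
100101110
110101101
100101001
110101101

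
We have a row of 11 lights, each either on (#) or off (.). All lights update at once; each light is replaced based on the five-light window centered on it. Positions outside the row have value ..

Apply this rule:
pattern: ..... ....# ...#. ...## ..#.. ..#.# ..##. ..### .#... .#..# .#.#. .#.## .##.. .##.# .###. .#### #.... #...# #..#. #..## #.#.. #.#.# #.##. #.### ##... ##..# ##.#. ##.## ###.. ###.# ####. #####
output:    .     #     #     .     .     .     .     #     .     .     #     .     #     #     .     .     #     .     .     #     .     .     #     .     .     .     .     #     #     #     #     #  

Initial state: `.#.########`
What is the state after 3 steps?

#....######
..##.#.####
#..#.....##

#..#.....##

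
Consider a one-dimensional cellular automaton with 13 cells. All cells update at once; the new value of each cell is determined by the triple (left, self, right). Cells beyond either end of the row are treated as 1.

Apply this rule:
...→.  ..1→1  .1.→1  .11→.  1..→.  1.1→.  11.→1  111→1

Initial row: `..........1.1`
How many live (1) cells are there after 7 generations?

.........11..
........1.1.1
.......11.1..
......1.1.1.1
.....11.1.1..
....1.1.1.1.1
...11.1.1.1..
count of 1: 5

5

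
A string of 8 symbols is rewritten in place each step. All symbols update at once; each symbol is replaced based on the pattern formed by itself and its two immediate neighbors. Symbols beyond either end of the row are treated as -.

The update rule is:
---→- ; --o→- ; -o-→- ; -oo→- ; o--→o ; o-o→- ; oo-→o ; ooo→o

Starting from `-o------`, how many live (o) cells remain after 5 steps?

--o-----
---o----
----o---
-----o--
------o-
count of o: 1

1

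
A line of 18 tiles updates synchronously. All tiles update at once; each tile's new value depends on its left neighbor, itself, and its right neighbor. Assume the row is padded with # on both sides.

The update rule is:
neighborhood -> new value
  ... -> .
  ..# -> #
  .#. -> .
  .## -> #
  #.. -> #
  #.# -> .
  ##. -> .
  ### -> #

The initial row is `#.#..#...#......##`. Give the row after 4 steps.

##...#...#..######

...##.#.#.#....###
#.##.......#..####
..#.#.....#.######
##...#...#..######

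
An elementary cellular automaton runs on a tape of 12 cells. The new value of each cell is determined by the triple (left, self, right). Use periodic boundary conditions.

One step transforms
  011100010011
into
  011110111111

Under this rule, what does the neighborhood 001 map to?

1

At position 6 the neighborhood is 001; the next row has 1 there.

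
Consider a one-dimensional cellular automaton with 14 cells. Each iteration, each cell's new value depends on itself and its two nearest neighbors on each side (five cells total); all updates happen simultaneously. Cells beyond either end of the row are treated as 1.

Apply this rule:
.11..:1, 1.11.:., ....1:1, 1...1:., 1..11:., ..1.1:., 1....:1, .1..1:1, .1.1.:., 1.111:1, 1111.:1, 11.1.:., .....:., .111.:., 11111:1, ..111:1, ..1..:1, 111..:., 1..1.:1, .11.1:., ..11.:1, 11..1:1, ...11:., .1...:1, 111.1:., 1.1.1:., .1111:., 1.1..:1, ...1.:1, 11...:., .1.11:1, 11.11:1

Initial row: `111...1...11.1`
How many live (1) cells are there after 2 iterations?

11...111..1.11
1....1..11.11.
count of 1: 6

6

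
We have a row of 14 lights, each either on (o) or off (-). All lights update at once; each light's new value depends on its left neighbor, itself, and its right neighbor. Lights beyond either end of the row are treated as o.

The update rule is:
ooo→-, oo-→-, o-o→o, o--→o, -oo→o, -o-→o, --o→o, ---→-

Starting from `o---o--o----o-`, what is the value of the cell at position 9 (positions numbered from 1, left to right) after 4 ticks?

-o-oooooo--ooo
oooo-----ooo--
----o---oo--oo
o--ooo-oo-ooo-
position 9 holds o

o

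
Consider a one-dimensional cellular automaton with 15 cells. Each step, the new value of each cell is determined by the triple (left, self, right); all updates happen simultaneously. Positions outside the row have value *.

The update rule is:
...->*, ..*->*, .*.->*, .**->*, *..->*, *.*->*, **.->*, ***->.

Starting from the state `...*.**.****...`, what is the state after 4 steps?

*********..****
........****...
*********..****  (repeats step 1; period 2)
step 4: ........****...

........****...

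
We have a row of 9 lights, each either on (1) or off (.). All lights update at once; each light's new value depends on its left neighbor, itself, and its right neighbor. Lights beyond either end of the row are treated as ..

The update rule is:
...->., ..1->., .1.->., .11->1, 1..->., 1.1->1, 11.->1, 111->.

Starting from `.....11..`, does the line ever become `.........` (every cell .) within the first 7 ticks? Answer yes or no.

no

.....11..  (fixed point — unchanged through tick 7)
tick 7 is .....11.., still not uniform .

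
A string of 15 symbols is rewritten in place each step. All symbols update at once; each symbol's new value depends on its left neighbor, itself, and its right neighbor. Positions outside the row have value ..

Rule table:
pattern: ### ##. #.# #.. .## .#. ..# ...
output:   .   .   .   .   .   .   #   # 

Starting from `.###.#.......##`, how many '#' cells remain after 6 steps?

5

step 1: #......######..
step 2: ..#####.......#
step 3: ##......######.
step 4: ...#####.......
step 5: ###......######
step 6: ....#####......
count of #: 5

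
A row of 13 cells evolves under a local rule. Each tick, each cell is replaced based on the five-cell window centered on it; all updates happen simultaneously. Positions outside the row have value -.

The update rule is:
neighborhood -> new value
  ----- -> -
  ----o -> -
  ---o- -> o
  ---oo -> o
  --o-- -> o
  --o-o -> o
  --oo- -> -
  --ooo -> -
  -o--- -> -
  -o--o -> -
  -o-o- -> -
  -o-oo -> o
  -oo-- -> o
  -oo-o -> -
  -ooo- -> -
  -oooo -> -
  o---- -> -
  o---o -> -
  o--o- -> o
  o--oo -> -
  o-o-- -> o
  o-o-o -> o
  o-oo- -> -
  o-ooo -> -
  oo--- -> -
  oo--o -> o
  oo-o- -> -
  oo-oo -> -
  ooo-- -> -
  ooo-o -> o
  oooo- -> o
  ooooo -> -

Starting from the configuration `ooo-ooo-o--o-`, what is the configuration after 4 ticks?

oo-o------oo-

--o---o-o-oo-
-oo--oo-oo-o-
o-oo-------o-
oo-o------oo-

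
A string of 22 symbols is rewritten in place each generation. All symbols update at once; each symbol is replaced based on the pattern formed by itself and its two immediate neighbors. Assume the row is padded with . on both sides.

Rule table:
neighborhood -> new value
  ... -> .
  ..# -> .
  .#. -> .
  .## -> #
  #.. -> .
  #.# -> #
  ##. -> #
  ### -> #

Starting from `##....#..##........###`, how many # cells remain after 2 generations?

##.......##........###
##.......##........###
count of #: 7

7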